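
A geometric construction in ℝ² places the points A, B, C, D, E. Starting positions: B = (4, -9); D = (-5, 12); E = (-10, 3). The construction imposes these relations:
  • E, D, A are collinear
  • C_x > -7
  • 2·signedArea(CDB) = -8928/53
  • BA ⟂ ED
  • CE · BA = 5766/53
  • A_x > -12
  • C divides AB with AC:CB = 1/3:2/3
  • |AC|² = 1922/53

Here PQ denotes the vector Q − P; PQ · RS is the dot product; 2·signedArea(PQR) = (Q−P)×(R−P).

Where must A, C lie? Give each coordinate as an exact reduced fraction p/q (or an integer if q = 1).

1. A_x = -625/53  [E, D, A are collinear ∩ BA ⟂ ED]
2. A_y = -12/53  [E, D, A are collinear ∩ BA ⟂ ED]
   → A = (-625/53, -12/53)
3. C_x = -346/53  [C divides AB with AC:CB = 1/3:2/3]
4. C_y = -167/53  [C divides AB with AC:CB = 1/3:2/3]
   → C = (-346/53, -167/53)

A = (-625/53, -12/53)
C = (-346/53, -167/53)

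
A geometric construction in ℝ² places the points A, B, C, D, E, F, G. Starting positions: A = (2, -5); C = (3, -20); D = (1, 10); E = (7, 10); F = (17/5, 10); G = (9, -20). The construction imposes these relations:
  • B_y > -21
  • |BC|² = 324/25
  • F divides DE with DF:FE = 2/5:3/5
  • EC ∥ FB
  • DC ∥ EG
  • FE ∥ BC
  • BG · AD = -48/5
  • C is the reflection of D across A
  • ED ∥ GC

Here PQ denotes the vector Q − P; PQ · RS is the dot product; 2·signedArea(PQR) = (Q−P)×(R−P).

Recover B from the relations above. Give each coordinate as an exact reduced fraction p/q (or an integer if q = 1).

1. B_x = -3/5  [FE ∥ BC ∩ EC ∥ FB]
2. B_y = -20  [FE ∥ BC ∩ EC ∥ FB]
   → B = (-3/5, -20)

B = (-3/5, -20)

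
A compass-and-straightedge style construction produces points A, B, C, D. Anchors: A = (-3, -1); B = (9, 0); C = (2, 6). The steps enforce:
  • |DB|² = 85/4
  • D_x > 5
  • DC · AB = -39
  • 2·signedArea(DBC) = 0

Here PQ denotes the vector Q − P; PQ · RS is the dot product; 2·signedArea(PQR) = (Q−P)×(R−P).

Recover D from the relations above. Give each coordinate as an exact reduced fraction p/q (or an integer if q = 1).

D = (11/2, 3)

1. D_x = 11/2  [2·signedArea(DBC) = 0 ∩ DC · AB = -39]
2. D_y = 3  [2·signedArea(DBC) = 0 ∩ DC · AB = -39]
   → D = (11/2, 3)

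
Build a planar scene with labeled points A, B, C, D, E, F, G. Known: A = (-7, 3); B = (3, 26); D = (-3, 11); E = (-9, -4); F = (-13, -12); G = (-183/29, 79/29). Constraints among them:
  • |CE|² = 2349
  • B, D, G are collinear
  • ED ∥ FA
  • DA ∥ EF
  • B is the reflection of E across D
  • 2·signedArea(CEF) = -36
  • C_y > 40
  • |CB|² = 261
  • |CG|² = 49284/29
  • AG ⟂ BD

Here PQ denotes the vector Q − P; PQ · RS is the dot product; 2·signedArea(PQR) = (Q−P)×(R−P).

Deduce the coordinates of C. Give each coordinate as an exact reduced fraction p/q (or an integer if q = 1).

C = (9, 41)

1. C_x = 9  [line 8·x + -4·y + 92 = 0 ∩ |CG|² = 49284/29]
2. C_y = 41  [line 8·x + -4·y + 92 = 0 ∩ |CG|² = 49284/29]
   → C = (9, 41)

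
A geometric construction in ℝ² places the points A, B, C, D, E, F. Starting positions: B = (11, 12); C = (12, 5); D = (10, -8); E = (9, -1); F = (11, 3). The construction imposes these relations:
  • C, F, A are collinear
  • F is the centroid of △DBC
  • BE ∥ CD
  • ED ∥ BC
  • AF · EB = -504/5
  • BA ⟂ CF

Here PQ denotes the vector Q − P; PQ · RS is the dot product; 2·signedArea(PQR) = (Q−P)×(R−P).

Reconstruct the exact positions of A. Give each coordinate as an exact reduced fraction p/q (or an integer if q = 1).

1. A_x = 73/5  [C, F, A are collinear ∩ BA ⟂ CF]
2. A_y = 51/5  [C, F, A are collinear ∩ BA ⟂ CF]
   → A = (73/5, 51/5)

A = (73/5, 51/5)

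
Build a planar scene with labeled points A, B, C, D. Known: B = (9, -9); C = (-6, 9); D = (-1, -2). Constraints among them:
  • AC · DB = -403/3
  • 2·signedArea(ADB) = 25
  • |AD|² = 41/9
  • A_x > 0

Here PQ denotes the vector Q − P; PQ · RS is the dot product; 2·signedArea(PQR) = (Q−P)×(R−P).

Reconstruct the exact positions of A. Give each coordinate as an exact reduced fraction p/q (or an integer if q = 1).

A = (2/3, -2/3)

1. A_x = 2/3  [AC · DB = -403/3 ∩ 2·signedArea(ADB) = 25]
2. A_y = -2/3  [AC · DB = -403/3 ∩ 2·signedArea(ADB) = 25]
   → A = (2/3, -2/3)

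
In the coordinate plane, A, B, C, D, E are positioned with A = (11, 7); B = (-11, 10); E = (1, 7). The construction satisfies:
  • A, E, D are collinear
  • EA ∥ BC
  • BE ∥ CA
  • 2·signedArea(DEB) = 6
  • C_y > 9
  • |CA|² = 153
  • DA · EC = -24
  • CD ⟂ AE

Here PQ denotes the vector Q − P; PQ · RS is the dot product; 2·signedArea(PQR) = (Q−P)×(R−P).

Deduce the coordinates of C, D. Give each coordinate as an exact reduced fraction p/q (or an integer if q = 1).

C = (-1, 10)
D = (-1, 7)

1. C_x = -1  [BE ∥ CA ∩ EA ∥ BC]
2. C_y = 10  [BE ∥ CA ∩ EA ∥ BC]
   → C = (-1, 10)
3. D_x = -1  [A, E, D are collinear ∩ CD ⟂ AE]
4. D_y = 7  [A, E, D are collinear ∩ CD ⟂ AE]
   → D = (-1, 7)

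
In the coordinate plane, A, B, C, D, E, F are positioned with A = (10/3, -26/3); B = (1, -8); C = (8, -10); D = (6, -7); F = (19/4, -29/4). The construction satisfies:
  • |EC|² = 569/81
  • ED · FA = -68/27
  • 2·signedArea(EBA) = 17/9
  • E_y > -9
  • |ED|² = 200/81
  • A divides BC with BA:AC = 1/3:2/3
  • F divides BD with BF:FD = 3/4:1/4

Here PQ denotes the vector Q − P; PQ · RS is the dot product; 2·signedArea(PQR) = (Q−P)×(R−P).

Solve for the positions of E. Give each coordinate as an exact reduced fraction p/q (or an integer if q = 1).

E = (52/9, -77/9)

1. E_x = 52/9  [ED · FA = -68/27 ∩ 2·signedArea(EBA) = 17/9]
2. E_y = -77/9  [ED · FA = -68/27 ∩ 2·signedArea(EBA) = 17/9]
   → E = (52/9, -77/9)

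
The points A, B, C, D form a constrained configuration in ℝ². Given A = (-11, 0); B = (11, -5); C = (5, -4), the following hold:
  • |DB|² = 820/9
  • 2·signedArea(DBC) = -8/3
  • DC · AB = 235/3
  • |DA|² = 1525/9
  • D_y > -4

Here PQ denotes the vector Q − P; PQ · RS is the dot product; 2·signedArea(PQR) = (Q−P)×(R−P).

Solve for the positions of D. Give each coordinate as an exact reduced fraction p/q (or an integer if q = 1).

1. D_x = 5/3  [2·signedArea(DBC) = -8/3 ∩ DC · AB = 235/3]
2. D_y = -3  [2·signedArea(DBC) = -8/3 ∩ DC · AB = 235/3]
   → D = (5/3, -3)

D = (5/3, -3)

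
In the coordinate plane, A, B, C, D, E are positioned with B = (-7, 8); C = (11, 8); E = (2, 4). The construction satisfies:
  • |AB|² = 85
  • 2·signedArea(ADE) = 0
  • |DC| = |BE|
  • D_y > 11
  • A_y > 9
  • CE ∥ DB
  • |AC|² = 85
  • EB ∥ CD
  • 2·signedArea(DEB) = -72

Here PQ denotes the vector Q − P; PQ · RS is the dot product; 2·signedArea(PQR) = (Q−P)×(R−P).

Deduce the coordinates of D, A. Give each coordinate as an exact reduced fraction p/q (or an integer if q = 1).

1. D_x = 2  [CE ∥ DB ∩ EB ∥ CD]
2. D_y = 12  [CE ∥ DB ∩ EB ∥ CD]
   → D = (2, 12)
3. A_x = 2  [2·signedArea(ADE) = 0]
4. A_y = 10  [|AC|² = 85]
   → A = (2, 10)

A = (2, 10)
D = (2, 12)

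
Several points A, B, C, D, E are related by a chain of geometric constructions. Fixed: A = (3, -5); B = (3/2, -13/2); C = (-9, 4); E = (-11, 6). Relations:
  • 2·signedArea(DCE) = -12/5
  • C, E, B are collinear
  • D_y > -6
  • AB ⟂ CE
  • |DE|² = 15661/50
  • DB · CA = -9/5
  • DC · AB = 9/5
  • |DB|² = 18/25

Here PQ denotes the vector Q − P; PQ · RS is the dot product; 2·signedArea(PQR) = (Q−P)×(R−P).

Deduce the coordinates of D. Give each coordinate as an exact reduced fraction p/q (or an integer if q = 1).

1. D_x = 21/10  [DB · CA = -9/5 ∩ 2·signedArea(DCE) = -12/5]
2. D_y = -59/10  [DB · CA = -9/5 ∩ 2·signedArea(DCE) = -12/5]
   → D = (21/10, -59/10)

D = (21/10, -59/10)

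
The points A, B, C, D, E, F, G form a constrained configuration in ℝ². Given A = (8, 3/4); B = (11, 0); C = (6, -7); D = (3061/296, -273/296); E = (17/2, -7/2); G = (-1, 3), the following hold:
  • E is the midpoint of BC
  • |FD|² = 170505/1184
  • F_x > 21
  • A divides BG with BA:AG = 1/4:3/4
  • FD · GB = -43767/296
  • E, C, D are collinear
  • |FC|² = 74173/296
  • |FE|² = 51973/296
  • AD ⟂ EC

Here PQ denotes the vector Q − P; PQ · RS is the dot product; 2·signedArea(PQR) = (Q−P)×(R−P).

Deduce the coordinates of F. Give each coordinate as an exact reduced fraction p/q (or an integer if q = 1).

F = (3209/148, -717/148)

1. F_x = 3209/148  [line -12·x + 3·y + 40659/148 = 0 ∩ |FC|² = 74173/296]
2. F_y = -717/148  [line -12·x + 3·y + 40659/148 = 0 ∩ |FC|² = 74173/296]
   → F = (3209/148, -717/148)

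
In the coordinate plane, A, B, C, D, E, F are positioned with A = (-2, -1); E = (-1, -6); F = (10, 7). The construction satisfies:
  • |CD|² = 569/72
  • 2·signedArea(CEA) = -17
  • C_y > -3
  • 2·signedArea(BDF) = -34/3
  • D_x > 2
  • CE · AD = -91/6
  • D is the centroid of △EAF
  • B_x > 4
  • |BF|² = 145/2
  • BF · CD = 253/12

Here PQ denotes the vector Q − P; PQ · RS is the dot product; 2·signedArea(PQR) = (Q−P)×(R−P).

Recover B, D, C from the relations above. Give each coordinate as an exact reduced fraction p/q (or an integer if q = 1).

1. D_x = 7/3  [D is the centroid of △EAF]
2. D_y = 0  [D is the centroid of △EAF]
   → D = (7/3, 0)
3. C_x = 7/4  [2·signedArea(CEA) = -17 ∩ CE · AD = -91/6]
4. C_y = -11/4  [2·signedArea(CEA) = -17 ∩ CE · AD = -91/6]
   → C = (7/4, -11/4)
5. B_x = 9/2  [2·signedArea(BDF) = -34/3 ∩ BF · CD = 253/12]
6. B_y = 1/2  [2·signedArea(BDF) = -34/3 ∩ BF · CD = 253/12]
   → B = (9/2, 1/2)

B = (9/2, 1/2)
C = (7/4, -11/4)
D = (7/3, 0)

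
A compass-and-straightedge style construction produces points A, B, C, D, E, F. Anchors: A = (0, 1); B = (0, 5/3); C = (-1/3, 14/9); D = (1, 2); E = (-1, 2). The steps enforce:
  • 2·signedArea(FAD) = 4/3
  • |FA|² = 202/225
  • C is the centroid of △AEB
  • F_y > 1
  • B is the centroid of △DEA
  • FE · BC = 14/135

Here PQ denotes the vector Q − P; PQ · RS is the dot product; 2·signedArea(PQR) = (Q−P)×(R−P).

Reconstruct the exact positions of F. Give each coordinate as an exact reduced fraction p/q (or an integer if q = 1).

1. F_x = -3/5  [2·signedArea(FAD) = 4/3 ∩ FE · BC = 14/135]
2. F_y = 26/15  [2·signedArea(FAD) = 4/3 ∩ FE · BC = 14/135]
   → F = (-3/5, 26/15)

F = (-3/5, 26/15)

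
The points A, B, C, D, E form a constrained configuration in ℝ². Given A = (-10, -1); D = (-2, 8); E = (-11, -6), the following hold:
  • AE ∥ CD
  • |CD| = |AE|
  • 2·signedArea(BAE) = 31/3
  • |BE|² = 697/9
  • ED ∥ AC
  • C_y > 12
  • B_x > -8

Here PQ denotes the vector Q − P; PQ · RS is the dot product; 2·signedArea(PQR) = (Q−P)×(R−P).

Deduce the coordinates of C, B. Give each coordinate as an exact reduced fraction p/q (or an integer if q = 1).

B = (-22/3, 2)
C = (-1, 13)

1. C_x = -1  [AE ∥ CD ∩ ED ∥ AC]
2. C_y = 13  [AE ∥ CD ∩ ED ∥ AC]
   → C = (-1, 13)
3. B_x = -22/3  [line 5·x + -1·y + 116/3 = 0 ∩ |BE|² = 697/9]
4. B_y = 2  [line 5·x + -1·y + 116/3 = 0 ∩ |BE|² = 697/9]
   → B = (-22/3, 2)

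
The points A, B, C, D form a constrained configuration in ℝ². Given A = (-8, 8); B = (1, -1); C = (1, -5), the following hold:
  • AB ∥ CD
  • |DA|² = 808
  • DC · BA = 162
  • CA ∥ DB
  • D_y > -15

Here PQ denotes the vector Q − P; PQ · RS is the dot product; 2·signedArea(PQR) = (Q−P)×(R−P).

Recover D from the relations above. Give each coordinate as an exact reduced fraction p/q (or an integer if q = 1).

1. D_x = 10  [CA ∥ DB ∩ AB ∥ CD]
2. D_y = -14  [CA ∥ DB ∩ AB ∥ CD]
   → D = (10, -14)

D = (10, -14)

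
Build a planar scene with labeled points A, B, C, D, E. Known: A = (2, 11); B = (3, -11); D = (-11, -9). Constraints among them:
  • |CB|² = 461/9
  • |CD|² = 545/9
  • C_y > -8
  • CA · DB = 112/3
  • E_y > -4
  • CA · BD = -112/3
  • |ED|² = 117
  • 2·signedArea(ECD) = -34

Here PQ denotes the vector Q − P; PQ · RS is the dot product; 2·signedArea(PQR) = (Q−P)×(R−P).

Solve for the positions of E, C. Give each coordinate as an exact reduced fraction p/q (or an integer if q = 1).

C = (-10/3, -23/3)
E = (-2, -3)

1. C_x = -10/3  [line 14·x + -2·y + 94/3 = 0 ∩ |CD|² = 545/9]
2. C_y = -23/3  [line 14·x + -2·y + 94/3 = 0 ∩ |CD|² = 545/9]
   → C = (-10/3, -23/3)
3. E_x = -2  [line 4/3·x + -23/3·y + -61/3 = 0 ∩ |ED|² = 117]
4. E_y = -3  [line 4/3·x + -23/3·y + -61/3 = 0 ∩ |ED|² = 117]
   → E = (-2, -3)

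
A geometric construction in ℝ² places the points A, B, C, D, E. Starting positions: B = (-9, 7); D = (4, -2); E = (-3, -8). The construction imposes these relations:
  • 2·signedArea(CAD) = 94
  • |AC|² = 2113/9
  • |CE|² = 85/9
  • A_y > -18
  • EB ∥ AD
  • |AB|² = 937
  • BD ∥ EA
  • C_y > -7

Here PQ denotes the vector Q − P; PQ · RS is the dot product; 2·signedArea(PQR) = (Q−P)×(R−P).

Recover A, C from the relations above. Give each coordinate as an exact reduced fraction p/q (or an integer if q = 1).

1. A_x = 10  [EB ∥ AD ∩ BD ∥ EA]
2. A_y = -17  [EB ∥ AD ∩ BD ∥ EA]
   → A = (10, -17)
3. C_x = -2/3  [line -15·x + -6·y + -46 = 0 ∩ |CE|² = 85/9]
4. C_y = -6  [line -15·x + -6·y + -46 = 0 ∩ |CE|² = 85/9]
   → C = (-2/3, -6)

A = (10, -17)
C = (-2/3, -6)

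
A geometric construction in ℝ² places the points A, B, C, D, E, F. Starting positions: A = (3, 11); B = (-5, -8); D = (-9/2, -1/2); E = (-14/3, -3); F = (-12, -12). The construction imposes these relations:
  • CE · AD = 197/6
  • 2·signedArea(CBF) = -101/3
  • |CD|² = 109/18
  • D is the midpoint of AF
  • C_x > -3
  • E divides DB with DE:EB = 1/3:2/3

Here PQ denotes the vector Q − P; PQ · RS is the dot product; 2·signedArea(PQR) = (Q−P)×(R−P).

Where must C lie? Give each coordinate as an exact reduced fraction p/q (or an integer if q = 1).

1. C_x = -7/3  [CE · AD = 197/6 ∩ 2·signedArea(CBF) = -101/3]
2. C_y = -5/3  [CE · AD = 197/6 ∩ 2·signedArea(CBF) = -101/3]
   → C = (-7/3, -5/3)

C = (-7/3, -5/3)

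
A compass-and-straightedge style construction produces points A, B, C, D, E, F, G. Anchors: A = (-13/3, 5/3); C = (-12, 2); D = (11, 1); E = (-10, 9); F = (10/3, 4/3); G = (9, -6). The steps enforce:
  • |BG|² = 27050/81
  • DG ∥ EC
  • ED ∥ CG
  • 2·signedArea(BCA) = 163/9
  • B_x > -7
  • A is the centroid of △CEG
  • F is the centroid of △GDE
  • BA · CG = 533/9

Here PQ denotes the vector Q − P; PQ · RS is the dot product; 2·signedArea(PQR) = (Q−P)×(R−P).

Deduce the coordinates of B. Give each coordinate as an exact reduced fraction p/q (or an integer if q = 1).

B = (-56/9, 37/9)

1. B_x = -56/9  [2·signedArea(BCA) = 163/9 ∩ BA · CG = 533/9]
2. B_y = 37/9  [2·signedArea(BCA) = 163/9 ∩ BA · CG = 533/9]
   → B = (-56/9, 37/9)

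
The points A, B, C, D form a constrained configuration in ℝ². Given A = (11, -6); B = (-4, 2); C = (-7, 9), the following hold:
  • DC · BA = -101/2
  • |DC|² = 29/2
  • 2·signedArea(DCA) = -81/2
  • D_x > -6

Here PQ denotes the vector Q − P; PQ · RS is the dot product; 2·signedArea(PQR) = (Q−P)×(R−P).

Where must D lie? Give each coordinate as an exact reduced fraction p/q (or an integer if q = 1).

1. D_x = -11/2  [2·signedArea(DCA) = -81/2 ∩ DC · BA = -101/2]
2. D_y = 11/2  [2·signedArea(DCA) = -81/2 ∩ DC · BA = -101/2]
   → D = (-11/2, 11/2)

D = (-11/2, 11/2)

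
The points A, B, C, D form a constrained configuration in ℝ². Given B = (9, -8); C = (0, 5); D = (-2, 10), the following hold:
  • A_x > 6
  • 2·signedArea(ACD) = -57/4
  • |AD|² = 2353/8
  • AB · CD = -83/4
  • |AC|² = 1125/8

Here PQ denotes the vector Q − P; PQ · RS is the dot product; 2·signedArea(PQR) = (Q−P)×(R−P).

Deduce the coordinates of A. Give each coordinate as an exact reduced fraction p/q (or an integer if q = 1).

1. A_x = 27/4  [2·signedArea(ACD) = -57/4 ∩ AB · CD = -83/4]
2. A_y = -19/4  [2·signedArea(ACD) = -57/4 ∩ AB · CD = -83/4]
   → A = (27/4, -19/4)

A = (27/4, -19/4)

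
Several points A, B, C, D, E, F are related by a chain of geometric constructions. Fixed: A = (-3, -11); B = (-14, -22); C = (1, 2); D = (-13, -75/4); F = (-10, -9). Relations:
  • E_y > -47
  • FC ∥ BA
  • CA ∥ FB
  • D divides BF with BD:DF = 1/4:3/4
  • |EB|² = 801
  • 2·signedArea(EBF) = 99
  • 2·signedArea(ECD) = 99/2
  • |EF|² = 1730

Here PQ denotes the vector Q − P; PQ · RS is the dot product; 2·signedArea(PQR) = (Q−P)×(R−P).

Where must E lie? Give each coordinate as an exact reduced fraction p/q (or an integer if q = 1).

E = (-29, -46)

1. E_x = -29  [2·signedArea(ECD) = 99/2 ∩ 2·signedArea(EBF) = 99]
2. E_y = -46  [2·signedArea(ECD) = 99/2 ∩ 2·signedArea(EBF) = 99]
   → E = (-29, -46)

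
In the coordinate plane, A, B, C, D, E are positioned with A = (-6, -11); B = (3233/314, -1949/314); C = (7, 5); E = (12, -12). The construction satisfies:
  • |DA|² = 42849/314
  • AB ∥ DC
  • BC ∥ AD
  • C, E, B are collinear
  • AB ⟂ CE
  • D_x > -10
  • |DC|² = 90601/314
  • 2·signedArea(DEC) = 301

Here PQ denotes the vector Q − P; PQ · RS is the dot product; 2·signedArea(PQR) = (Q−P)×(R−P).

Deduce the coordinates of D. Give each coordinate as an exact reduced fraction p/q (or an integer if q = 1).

D = (-2919/314, 65/314)

1. D_x = -2919/314  [AB ∥ DC ∩ BC ∥ AD]
2. D_y = 65/314  [AB ∥ DC ∩ BC ∥ AD]
   → D = (-2919/314, 65/314)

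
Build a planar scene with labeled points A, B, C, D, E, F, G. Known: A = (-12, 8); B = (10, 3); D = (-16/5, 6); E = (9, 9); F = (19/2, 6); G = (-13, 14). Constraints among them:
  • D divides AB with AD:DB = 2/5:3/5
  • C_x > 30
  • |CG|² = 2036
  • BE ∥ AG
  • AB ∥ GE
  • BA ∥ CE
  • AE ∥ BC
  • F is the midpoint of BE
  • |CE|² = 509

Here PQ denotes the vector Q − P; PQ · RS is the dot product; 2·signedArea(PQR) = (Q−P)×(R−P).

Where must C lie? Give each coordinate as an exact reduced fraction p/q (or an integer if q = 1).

C = (31, 4)

1. C_x = 31  [BA ∥ CE ∩ AE ∥ BC]
2. C_y = 4  [BA ∥ CE ∩ AE ∥ BC]
   → C = (31, 4)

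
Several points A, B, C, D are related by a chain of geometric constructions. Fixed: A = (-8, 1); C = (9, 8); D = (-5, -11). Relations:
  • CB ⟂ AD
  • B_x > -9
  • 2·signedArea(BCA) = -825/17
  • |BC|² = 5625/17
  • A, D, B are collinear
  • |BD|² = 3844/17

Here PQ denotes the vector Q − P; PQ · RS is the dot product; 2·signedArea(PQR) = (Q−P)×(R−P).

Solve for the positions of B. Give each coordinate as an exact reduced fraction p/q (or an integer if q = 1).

B = (-147/17, 61/17)

1. B_x = -147/17  [A, D, B are collinear ∩ CB ⟂ AD]
2. B_y = 61/17  [A, D, B are collinear ∩ CB ⟂ AD]
   → B = (-147/17, 61/17)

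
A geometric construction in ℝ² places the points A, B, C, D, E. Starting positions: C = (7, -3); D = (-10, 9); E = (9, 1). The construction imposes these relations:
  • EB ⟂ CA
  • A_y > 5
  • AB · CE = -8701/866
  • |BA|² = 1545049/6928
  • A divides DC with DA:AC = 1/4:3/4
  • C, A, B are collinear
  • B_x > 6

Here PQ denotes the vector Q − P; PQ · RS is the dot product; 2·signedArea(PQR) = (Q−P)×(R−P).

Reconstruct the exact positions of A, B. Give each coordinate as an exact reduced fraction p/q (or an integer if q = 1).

A = (-23/4, 6)
B = (2793/433, -1131/433)

1. A_x = -23/4  [A divides DC with DA:AC = 1/4:3/4]
2. A_y = 6  [A divides DC with DA:AC = 1/4:3/4]
   → A = (-23/4, 6)
3. B_x = 2793/433  [C, A, B are collinear ∩ EB ⟂ CA]
4. B_y = -1131/433  [C, A, B are collinear ∩ EB ⟂ CA]
   → B = (2793/433, -1131/433)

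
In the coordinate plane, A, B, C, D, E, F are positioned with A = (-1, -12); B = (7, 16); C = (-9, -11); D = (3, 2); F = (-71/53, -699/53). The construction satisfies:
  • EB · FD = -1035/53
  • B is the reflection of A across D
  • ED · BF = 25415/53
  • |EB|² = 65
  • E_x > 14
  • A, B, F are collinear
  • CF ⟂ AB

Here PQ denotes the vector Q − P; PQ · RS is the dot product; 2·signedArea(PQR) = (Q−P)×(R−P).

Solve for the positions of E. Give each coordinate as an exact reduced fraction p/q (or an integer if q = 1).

E = (15, 15)

1. E_x = 15  [line 442/53·x + 1547/53·y + -29835/53 = 0 ∩ |EB|² = 65]
2. E_y = 15  [line 442/53·x + 1547/53·y + -29835/53 = 0 ∩ |EB|² = 65]
   → E = (15, 15)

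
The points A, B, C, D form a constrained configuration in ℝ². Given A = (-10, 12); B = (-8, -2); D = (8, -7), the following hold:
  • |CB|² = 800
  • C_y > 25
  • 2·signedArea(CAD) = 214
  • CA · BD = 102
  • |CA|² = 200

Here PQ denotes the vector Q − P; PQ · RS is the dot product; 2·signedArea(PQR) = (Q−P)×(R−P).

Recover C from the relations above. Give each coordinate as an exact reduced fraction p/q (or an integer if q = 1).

C = (-12, 26)

1. C_x = -12  [2·signedArea(CAD) = 214 ∩ CA · BD = 102]
2. C_y = 26  [2·signedArea(CAD) = 214 ∩ CA · BD = 102]
   → C = (-12, 26)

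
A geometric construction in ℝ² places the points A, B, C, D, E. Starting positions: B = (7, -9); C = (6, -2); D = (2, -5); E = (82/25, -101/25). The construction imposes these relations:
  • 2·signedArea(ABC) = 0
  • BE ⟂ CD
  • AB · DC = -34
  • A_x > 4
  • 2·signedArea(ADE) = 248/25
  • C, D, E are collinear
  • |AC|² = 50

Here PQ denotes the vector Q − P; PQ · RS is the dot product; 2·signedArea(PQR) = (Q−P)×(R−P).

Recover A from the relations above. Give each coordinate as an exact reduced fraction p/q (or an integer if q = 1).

A = (5, 5)

1. A_x = 5  [2·signedArea(ABC) = 0 ∩ 2·signedArea(ADE) = 248/25]
2. A_y = 5  [2·signedArea(ABC) = 0 ∩ 2·signedArea(ADE) = 248/25]
   → A = (5, 5)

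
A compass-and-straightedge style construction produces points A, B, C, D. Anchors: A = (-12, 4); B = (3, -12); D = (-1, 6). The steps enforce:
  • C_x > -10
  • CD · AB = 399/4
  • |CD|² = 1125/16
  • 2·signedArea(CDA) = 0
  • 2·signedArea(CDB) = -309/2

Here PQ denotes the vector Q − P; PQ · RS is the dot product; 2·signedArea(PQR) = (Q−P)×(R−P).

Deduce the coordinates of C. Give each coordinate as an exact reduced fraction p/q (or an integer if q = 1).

1. C_x = -37/4  [2·signedArea(CDA) = 0 ∩ CD · AB = 399/4]
2. C_y = 9/2  [2·signedArea(CDA) = 0 ∩ CD · AB = 399/4]
   → C = (-37/4, 9/2)

C = (-37/4, 9/2)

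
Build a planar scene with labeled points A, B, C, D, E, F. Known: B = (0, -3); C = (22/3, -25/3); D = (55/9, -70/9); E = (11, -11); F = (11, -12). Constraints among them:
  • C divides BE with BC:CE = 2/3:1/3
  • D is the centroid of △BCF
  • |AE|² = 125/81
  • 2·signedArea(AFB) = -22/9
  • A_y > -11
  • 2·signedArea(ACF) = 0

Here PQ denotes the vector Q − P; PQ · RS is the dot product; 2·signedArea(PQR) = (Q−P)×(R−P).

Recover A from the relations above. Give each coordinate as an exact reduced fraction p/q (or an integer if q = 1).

1. A_x = 88/9  [2·signedArea(ACF) = 0 ∩ 2·signedArea(AFB) = -22/9]
2. A_y = -97/9  [2·signedArea(ACF) = 0 ∩ 2·signedArea(AFB) = -22/9]
   → A = (88/9, -97/9)

A = (88/9, -97/9)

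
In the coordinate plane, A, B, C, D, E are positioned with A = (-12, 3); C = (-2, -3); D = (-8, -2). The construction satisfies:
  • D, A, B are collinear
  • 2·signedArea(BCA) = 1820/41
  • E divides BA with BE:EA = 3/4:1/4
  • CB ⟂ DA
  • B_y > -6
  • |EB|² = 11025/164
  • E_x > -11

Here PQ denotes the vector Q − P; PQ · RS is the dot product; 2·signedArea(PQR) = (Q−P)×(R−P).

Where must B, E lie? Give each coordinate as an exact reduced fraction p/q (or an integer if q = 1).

1. B_x = -212/41  [D, A, B are collinear ∩ CB ⟂ DA]
2. B_y = -227/41  [D, A, B are collinear ∩ CB ⟂ DA]
   → B = (-212/41, -227/41)
3. E_x = -422/41  [E divides BA with BE:EA = 3/4:1/4]
4. E_y = 71/82  [E divides BA with BE:EA = 3/4:1/4]
   → E = (-422/41, 71/82)

B = (-212/41, -227/41)
E = (-422/41, 71/82)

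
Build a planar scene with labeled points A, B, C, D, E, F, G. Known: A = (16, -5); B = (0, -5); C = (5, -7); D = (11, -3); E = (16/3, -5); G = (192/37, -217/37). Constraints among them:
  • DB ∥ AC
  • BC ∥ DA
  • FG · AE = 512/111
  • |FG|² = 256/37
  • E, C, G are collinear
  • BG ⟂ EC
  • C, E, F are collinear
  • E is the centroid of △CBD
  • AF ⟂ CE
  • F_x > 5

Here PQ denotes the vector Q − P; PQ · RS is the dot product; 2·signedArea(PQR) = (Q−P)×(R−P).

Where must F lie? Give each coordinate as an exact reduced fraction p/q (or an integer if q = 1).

1. F_x = 208/37  [C, E, F are collinear ∩ AF ⟂ CE]
2. F_y = -121/37  [C, E, F are collinear ∩ AF ⟂ CE]
   → F = (208/37, -121/37)

F = (208/37, -121/37)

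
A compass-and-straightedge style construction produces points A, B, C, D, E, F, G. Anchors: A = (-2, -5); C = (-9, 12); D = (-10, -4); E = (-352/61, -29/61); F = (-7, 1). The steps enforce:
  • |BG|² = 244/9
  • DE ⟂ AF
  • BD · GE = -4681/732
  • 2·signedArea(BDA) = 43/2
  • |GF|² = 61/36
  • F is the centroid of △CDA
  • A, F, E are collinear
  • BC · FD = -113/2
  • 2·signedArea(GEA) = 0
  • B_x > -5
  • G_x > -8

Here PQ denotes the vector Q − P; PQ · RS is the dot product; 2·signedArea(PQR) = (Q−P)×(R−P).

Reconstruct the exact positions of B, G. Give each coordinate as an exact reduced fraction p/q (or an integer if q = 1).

B = (-9/2, -2)
G = (-47/6, 2)

1. B_x = -9/2  [BC · FD = -113/2 ∩ 2·signedArea(BDA) = 43/2]
2. B_y = -2  [BC · FD = -113/2 ∩ 2·signedArea(BDA) = 43/2]
   → B = (-9/2, -2)
3. G_x = -47/6  [2·signedArea(GEA) = 0 ∩ BD · GE = -4681/732]
4. G_y = 2  [2·signedArea(GEA) = 0 ∩ BD · GE = -4681/732]
   → G = (-47/6, 2)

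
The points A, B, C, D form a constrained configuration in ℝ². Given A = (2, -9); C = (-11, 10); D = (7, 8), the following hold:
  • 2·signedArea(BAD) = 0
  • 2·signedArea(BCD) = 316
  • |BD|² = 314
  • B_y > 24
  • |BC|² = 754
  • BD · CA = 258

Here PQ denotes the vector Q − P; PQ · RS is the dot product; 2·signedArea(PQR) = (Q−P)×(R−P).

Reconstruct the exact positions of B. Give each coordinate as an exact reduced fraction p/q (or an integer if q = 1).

B = (12, 25)

1. B_x = 12  [2·signedArea(BAD) = 0 ∩ BD · CA = 258]
2. B_y = 25  [2·signedArea(BAD) = 0 ∩ BD · CA = 258]
   → B = (12, 25)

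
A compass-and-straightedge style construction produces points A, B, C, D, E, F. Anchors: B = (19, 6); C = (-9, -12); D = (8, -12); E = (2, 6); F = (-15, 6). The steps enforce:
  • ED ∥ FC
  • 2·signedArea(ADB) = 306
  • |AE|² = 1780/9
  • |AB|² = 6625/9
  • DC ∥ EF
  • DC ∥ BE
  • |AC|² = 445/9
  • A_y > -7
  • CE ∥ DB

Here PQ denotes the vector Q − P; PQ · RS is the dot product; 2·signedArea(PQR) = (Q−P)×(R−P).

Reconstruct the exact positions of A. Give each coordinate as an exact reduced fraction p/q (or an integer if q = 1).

1. A_x = -16/3  [line -18·x + 11·y + -30 = 0 ∩ |AC|² = 445/9]
2. A_y = -6  [line -18·x + 11·y + -30 = 0 ∩ |AC|² = 445/9]
   → A = (-16/3, -6)

A = (-16/3, -6)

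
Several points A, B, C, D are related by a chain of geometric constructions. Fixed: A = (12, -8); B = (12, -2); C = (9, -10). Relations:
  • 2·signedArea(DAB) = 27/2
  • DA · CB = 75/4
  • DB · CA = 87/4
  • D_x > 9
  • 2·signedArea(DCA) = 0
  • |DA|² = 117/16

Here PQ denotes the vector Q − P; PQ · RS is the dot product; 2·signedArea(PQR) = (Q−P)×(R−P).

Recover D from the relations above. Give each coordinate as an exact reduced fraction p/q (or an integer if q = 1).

D = (39/4, -19/2)

1. D_x = 39/4  [2·signedArea(DCA) = 0 ∩ DB · CA = 87/4]
2. D_y = -19/2  [2·signedArea(DCA) = 0 ∩ DB · CA = 87/4]
   → D = (39/4, -19/2)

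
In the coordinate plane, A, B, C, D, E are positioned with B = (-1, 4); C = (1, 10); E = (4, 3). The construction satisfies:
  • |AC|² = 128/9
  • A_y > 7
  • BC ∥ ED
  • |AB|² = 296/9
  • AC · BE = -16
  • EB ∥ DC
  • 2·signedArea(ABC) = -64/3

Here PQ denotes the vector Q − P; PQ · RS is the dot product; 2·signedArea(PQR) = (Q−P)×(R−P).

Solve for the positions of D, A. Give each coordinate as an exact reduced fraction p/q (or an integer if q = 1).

A = (11/3, 22/3)
D = (6, 9)

1. D_x = 6  [EB ∥ DC ∩ BC ∥ ED]
2. D_y = 9  [EB ∥ DC ∩ BC ∥ ED]
   → D = (6, 9)
3. A_x = 11/3  [AC · BE = -16 ∩ 2·signedArea(ABC) = -64/3]
4. A_y = 22/3  [AC · BE = -16 ∩ 2·signedArea(ABC) = -64/3]
   → A = (11/3, 22/3)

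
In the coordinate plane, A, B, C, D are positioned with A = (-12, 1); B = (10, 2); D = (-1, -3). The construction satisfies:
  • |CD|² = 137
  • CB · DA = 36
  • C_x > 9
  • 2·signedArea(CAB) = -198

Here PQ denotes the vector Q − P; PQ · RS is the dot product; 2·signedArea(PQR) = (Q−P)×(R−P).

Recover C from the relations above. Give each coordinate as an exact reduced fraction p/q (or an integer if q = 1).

C = (10, -7)

1. C_x = 10  [2·signedArea(CAB) = -198 ∩ CB · DA = 36]
2. C_y = -7  [2·signedArea(CAB) = -198 ∩ CB · DA = 36]
   → C = (10, -7)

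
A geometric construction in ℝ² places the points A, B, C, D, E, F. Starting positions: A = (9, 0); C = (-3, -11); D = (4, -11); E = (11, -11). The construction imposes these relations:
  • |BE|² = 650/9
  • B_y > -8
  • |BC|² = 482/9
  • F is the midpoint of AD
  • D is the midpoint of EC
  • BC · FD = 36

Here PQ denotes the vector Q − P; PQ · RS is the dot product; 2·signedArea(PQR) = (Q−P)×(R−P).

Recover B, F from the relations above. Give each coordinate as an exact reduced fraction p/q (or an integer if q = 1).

1. F_x = 13/2  [F is the midpoint of AD]
2. F_y = -11/2  [F is the midpoint of AD]
   → F = (13/2, -11/2)
3. B_x = 10/3  [line 5/2·x + 11/2·y + 32 = 0 ∩ |BE|² = 650/9]
4. B_y = -22/3  [line 5/2·x + 11/2·y + 32 = 0 ∩ |BE|² = 650/9]
   → B = (10/3, -22/3)

B = (10/3, -22/3)
F = (13/2, -11/2)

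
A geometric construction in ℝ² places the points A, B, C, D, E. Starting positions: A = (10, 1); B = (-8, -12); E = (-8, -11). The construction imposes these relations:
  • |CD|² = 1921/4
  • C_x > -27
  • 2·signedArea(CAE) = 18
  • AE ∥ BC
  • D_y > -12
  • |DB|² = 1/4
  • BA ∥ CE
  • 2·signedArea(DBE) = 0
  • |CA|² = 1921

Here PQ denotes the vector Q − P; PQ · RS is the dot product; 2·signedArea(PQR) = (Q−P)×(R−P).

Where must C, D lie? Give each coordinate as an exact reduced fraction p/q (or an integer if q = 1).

1. C_x = -26  [BA ∥ CE ∩ AE ∥ BC]
2. C_y = -24  [BA ∥ CE ∩ AE ∥ BC]
   → C = (-26, -24)
3. D_x = -8  [2·signedArea(DBE) = 0]
4. D_y = -23/2  [|DB|² = 1/4]
   → D = (-8, -23/2)

C = (-26, -24)
D = (-8, -23/2)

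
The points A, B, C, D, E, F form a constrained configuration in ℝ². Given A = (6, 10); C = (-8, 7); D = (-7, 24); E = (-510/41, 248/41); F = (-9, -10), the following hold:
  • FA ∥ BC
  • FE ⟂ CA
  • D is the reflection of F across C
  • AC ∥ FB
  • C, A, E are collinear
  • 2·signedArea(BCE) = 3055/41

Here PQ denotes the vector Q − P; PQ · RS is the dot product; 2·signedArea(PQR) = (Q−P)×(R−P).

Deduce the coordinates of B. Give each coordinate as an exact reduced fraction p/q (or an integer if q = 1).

B = (-23, -13)

1. B_x = -23  [FA ∥ BC ∩ AC ∥ FB]
2. B_y = -13  [FA ∥ BC ∩ AC ∥ FB]
   → B = (-23, -13)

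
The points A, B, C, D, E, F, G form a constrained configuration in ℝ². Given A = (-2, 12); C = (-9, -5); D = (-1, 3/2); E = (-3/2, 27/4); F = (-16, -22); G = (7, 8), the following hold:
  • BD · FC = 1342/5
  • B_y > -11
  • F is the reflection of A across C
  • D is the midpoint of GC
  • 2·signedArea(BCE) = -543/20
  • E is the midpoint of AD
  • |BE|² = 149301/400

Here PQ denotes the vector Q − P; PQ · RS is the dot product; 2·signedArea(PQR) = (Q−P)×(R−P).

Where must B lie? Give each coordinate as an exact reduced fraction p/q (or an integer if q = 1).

B = (-51/5, -21/2)

1. B_x = -51/5  [BD · FC = 1342/5 ∩ 2·signedArea(BCE) = -543/20]
2. B_y = -21/2  [BD · FC = 1342/5 ∩ 2·signedArea(BCE) = -543/20]
   → B = (-51/5, -21/2)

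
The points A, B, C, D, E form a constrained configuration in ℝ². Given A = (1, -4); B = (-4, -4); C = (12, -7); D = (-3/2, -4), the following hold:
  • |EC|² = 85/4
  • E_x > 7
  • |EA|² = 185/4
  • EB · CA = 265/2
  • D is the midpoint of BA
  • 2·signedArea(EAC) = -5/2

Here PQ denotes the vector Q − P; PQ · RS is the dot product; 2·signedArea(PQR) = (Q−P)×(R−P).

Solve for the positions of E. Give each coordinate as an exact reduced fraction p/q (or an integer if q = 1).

E = (15/2, -6)

1. E_x = 15/2  [2·signedArea(EAC) = -5/2 ∩ EB · CA = 265/2]
2. E_y = -6  [2·signedArea(EAC) = -5/2 ∩ EB · CA = 265/2]
   → E = (15/2, -6)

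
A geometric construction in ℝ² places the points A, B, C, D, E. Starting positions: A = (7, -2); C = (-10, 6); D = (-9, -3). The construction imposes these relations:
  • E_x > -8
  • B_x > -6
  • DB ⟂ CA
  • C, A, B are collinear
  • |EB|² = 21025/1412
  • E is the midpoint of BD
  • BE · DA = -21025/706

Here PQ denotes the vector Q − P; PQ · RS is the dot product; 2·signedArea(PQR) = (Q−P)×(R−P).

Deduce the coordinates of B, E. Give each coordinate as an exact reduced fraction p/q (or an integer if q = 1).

B = (-2017/353, 1406/353)
E = (-2597/353, 347/706)

1. B_x = -2017/353  [C, A, B are collinear ∩ DB ⟂ CA]
2. B_y = 1406/353  [C, A, B are collinear ∩ DB ⟂ CA]
   → B = (-2017/353, 1406/353)
3. E_x = -2597/353  [E is the midpoint of BD]
4. E_y = 347/706  [E is the midpoint of BD]
   → E = (-2597/353, 347/706)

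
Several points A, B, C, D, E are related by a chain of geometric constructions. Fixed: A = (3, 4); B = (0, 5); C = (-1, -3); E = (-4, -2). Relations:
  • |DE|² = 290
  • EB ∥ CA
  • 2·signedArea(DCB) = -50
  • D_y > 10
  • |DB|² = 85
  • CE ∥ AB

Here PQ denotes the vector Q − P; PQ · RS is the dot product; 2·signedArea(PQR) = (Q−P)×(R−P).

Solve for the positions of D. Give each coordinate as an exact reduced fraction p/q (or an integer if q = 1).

1. D_x = 7  [line -8·x + 1·y + 45 = 0 ∩ |DE|² = 290]
2. D_y = 11  [line -8·x + 1·y + 45 = 0 ∩ |DE|² = 290]
   → D = (7, 11)

D = (7, 11)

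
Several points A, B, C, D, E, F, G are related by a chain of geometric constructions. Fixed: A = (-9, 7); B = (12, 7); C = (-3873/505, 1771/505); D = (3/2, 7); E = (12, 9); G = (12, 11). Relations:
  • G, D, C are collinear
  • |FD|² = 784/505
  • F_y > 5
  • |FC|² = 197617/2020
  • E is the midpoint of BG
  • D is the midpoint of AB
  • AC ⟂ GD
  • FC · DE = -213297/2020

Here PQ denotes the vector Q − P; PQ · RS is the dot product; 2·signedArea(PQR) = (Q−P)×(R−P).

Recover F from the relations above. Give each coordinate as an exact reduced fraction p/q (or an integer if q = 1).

F = (1963/1010, 2947/505)

1. F_x = 1963/1010  [line -21/2·x + -2·y + 64799/2020 = 0 ∩ |FC|² = 197617/2020]
2. F_y = 2947/505  [line -21/2·x + -2·y + 64799/2020 = 0 ∩ |FC|² = 197617/2020]
   → F = (1963/1010, 2947/505)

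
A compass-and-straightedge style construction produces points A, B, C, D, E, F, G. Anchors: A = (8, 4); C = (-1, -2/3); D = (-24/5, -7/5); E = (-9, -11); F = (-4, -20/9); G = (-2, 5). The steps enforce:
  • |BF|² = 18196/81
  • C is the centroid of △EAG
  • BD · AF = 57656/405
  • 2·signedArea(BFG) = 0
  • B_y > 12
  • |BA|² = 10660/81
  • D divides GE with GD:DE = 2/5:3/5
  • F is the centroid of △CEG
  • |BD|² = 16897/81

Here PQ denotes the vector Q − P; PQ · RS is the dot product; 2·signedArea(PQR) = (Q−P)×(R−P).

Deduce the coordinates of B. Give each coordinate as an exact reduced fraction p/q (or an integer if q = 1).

B = (0, 110/9)

1. B_x = 0  [2·signedArea(BFG) = 0 ∩ BD · AF = 57656/405]
2. B_y = 110/9  [2·signedArea(BFG) = 0 ∩ BD · AF = 57656/405]
   → B = (0, 110/9)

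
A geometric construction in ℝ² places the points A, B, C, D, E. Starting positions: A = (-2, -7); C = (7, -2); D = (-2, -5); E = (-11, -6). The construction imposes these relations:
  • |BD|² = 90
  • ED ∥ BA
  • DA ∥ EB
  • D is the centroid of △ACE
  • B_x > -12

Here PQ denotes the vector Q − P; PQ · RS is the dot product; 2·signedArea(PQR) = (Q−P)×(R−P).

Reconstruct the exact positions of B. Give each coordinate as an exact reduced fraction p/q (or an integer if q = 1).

B = (-11, -8)

1. B_x = -11  [ED ∥ BA ∩ DA ∥ EB]
2. B_y = -8  [ED ∥ BA ∩ DA ∥ EB]
   → B = (-11, -8)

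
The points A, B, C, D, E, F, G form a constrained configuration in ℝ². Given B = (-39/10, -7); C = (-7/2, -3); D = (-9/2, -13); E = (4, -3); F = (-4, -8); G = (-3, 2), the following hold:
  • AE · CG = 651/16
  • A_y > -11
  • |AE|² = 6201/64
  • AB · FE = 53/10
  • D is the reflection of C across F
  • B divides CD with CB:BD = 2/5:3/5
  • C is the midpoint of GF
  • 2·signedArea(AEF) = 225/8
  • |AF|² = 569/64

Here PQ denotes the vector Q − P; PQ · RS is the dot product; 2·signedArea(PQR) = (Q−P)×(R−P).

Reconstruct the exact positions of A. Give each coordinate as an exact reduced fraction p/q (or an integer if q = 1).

1. A_x = -19/8  [AE · CG = 651/16 ∩ 2·signedArea(AEF) = 225/8]
2. A_y = -21/2  [AE · CG = 651/16 ∩ 2·signedArea(AEF) = 225/8]
   → A = (-19/8, -21/2)

A = (-19/8, -21/2)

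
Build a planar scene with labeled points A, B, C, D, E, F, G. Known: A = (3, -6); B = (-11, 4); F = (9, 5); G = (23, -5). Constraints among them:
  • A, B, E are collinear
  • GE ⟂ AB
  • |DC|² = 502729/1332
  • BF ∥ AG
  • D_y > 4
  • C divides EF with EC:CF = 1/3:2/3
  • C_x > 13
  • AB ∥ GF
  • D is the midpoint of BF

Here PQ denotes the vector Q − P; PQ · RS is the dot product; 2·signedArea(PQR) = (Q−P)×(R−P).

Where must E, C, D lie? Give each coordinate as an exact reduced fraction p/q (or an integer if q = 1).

1. E_x = 1167/74  [A, B, E are collinear ∩ GE ⟂ AB]
2. E_y = -1119/74  [A, B, E are collinear ∩ GE ⟂ AB]
   → E = (1167/74, -1119/74)
3. C_x = 500/37  [C divides EF with EC:CF = 1/3:2/3]
4. C_y = -934/111  [C divides EF with EC:CF = 1/3:2/3]
   → C = (500/37, -934/111)
5. D_x = -1  [D is the midpoint of BF]
6. D_y = 9/2  [D is the midpoint of BF]
   → D = (-1, 9/2)

C = (500/37, -934/111)
D = (-1, 9/2)
E = (1167/74, -1119/74)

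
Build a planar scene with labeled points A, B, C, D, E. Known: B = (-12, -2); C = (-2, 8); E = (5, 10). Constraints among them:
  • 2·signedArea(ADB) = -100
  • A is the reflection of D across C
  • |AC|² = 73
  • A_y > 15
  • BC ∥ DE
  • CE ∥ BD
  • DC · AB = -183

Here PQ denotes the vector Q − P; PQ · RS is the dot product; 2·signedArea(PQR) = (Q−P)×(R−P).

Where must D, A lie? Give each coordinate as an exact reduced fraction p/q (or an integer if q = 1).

1. D_x = -5  [BC ∥ DE ∩ CE ∥ BD]
2. D_y = 0  [BC ∥ DE ∩ CE ∥ BD]
   → D = (-5, 0)
3. A_x = 1  [A is the reflection of D across C]
4. A_y = 16  [A is the reflection of D across C]
   → A = (1, 16)

A = (1, 16)
D = (-5, 0)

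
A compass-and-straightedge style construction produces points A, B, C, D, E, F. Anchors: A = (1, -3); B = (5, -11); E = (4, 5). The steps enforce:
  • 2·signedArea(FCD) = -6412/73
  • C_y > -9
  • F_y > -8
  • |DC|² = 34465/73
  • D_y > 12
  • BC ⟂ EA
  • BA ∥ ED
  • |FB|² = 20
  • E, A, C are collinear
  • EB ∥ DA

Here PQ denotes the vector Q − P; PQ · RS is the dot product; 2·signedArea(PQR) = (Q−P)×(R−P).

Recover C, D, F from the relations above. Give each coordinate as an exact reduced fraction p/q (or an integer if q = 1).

1. C_x = -83/73  [E, A, C are collinear ∩ BC ⟂ EA]
2. C_y = -635/73  [E, A, C are collinear ∩ BC ⟂ EA]
   → C = (-83/73, -635/73)
3. D_x = 0  [EB ∥ DA ∩ BA ∥ ED]
4. D_y = 13  [EB ∥ DA ∩ BA ∥ ED]
   → D = (0, 13)
5. F_x = 3  [line -1584/73·x + 83/73·y + 5333/73 = 0 ∩ |FB|² = 20]
6. F_y = -7  [line -1584/73·x + 83/73·y + 5333/73 = 0 ∩ |FB|² = 20]
   → F = (3, -7)

C = (-83/73, -635/73)
D = (0, 13)
F = (3, -7)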